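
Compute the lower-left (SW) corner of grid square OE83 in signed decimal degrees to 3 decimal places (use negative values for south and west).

-47.000, 116.000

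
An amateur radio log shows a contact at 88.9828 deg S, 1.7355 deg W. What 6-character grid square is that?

IA91da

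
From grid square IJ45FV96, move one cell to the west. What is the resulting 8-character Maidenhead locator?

IJ45fv86

Longitude extended square 9; −1 → 8.
The latitude characters are unchanged.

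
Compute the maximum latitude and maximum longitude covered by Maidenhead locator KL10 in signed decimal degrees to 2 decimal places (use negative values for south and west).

21.00, 24.00

Field K=10, L=11: +10·20° lon, +11·10° lat → SW at lon 20°, lat 20°.
Square 1, 0: +1·2° lon, +0·1° lat → SW at lon 22°, lat 20°.
Cell spans 2° lon × 1° lat. NE corner is SW corner plus one full cell.
latitude 21.00, longitude 24.00.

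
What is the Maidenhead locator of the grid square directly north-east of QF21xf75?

Longitude extended square 7; +1 → 8.
Latitude extended square 5; +1 → 6.

QF21xf86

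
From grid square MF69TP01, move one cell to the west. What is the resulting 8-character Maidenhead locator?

MF69sp91

Longitude extended square 0; −1 → -1, wraps to 9, carry into subsquare.
Longitude subsquare t = 19; −1 → 18 = s.
The latitude characters are unchanged.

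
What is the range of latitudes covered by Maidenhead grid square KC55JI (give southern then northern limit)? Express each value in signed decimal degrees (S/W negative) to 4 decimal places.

Field K=10, C=2: +10·20° lon, +2·10° lat → SW at lon 20°, lat -70°.
Square 5, 5: +5·2° lon, +5·1° lat → SW at lon 30°, lat -65°.
Subsquare j=9, i=8: +9·0.0833333° lon, +8·0.0416667° lat → SW at lon 30.75°, lat -64.6667°.
Cell spans 0.0833333° lon × 0.0416667° lat.
south -64.6667, north -64.6250.

-64.6667, -64.6250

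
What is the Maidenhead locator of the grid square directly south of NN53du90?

Latitude extended square 0; −1 → -1, wraps to 9, carry into subsquare.
Latitude subsquare u = 20; −1 → 19 = t.
The longitude characters are unchanged.

NN53dt99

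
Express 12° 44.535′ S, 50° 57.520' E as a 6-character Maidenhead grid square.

Add 180° to longitude and 90° to latitude: 230.9587, 77.2578.
Field: 230.9587/20 → 11 → L, 77.2578/10 → 7 → H; chars LH.
Square: 10.9587/2 → 5, 7.2578/1 → 7; chars 57.
Subsquare: 0.9587/0.0833333 → 11 → l, 0.2578/0.0416667 → 6 → g; chars lg.

LH57lg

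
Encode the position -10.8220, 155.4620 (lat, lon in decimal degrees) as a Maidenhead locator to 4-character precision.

QH79

Shift to the Maidenhead origin (180°W, 90°S): lon 335.46, lat 79.18.
Field (20°×10°, letters A–R): 335.46/20 → 16 → Q, 79.18/10 → 7 → H; chars QH.
Square (2°×1°, digits 0–9): 15.46/2 → 7, 9.18/1 → 9; chars 79.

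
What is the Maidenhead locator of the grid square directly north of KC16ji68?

Latitude extended square 8; +1 → 9.
The longitude characters are unchanged.

KC16ji69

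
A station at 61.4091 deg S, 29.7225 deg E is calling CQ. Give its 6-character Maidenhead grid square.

Add 180° to longitude and 90° to latitude: 209.7225, 28.5909.
Field: 209.7225/20 → 10 → K, 28.5909/10 → 2 → C; chars KC.
Square: 9.7225/2 → 4, 8.5909/1 → 8; chars 48.
Subsquare: 1.7225/0.0833333 → 20 → u, 0.5909/0.0416667 → 14 → o; chars uo.

KC48uo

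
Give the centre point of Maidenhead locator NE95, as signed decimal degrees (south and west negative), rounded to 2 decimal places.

Field N=13, E=4: +13·20° lon, +4·10° lat → SW at lon 80°, lat -50°.
Square 9, 5: +9·2° lon, +5·1° lat → SW at lon 98°, lat -45°.
Cell spans 2° lon × 1° lat. Centre is SW corner plus half of each.
latitude -44.50, longitude 99.00.

-44.50, 99.00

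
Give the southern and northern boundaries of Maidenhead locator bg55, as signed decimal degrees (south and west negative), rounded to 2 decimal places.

-25.00, -24.00

Field B=1, G=6: +1·20° lon, +6·10° lat → SW at lon -160°, lat -30°.
Square 5, 5: +5·2° lon, +5·1° lat → SW at lon -150°, lat -25°.
Cell spans 2° lon × 1° lat.
south -25.00, north -24.00.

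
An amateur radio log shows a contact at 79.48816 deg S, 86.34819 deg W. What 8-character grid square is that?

EB60tm82

Add 180° to longitude and 90° to latitude: 93.65181, 10.51184.
Field (20°×10°, letters A–R): lon ⌊93.65181/20⌋ = 4 → E; lat ⌊10.51184/10⌋ = 1 → B.
Square (2°×1°, digits 0–9): lon ⌊13.65181/2⌋ = 6; lat ⌊0.51184/1⌋ = 0.
Subsquare (5′×2.5′, letters a–x): lon ⌊1.65181/0.0833333⌋ = 19 → t; lat ⌊0.51184/0.0416667⌋ = 12 → m.
Extended square (30″×15″, digits 0–9): lon ⌊0.06848/0.00833333⌋ = 8; lat ⌊0.01184/0.00416667⌋ = 2.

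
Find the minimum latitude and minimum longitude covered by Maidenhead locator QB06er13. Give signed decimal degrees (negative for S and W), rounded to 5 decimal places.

Field Q=16, B=1: +16·20° lon, +1·10° lat → SW at lon 140°, lat -80°.
Square 0, 6: +0·2° lon, +6·1° lat → SW at lon 140°, lat -74°.
Subsquare e=4, r=17: +4·0.0833333° lon, +17·0.0416667° lat → SW at lon 140.333°, lat -73.2917°.
Extended square 1, 3: +1·0.00833333° lon, +3·0.00416667° lat → SW at lon 140.342°, lat -73.2792°.
latitude -73.27917, longitude 140.34167.

-73.27917, 140.34167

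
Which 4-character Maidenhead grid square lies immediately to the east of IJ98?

Longitude square 9; +1 → 10, wraps to 0, carry into field.
Longitude field I = 8; +1 → 9 = J.
The latitude characters are unchanged.

JJ08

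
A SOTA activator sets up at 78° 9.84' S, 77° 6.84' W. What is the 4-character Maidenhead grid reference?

FB11

Shift to the Maidenhead origin (180°W, 90°S): lon 102.89, lat 11.84.
Field: 102.89/20 → 5 → F, 11.84/10 → 1 → B; chars FB.
Square: 2.89/2 → 1, 1.84/1 → 1; chars 11.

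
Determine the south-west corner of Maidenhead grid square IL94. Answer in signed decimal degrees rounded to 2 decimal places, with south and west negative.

Field I=8, L=11: +8·20° lon, +11·10° lat → SW at lon -20°, lat 20°.
Square 9, 4: +9·2° lon, +4·1° lat → SW at lon -2°, lat 24°.
latitude 24.00, longitude -2.00.

24.00, -2.00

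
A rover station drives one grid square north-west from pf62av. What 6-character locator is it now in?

PF52xw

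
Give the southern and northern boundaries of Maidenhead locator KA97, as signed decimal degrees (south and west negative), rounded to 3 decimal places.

-83.000, -82.000

Field K=10, A=0: +10·20° lon, +0·10° lat → SW at lon 20°, lat -90°.
Square 9, 7: +9·2° lon, +7·1° lat → SW at lon 38°, lat -83°.
Cell spans 2° lon × 1° lat.
south -83.000, north -82.000.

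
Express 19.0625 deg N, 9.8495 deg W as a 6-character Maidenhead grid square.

IK59bb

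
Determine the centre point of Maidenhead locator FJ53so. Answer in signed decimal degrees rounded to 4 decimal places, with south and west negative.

Field F=5, J=9: +5·20° lon, +9·10° lat → SW at lon -80°, lat 0°.
Square 5, 3: +5·2° lon, +3·1° lat → SW at lon -70°, lat 3°.
Subsquare s=18, o=14: +18·0.0833333° lon, +14·0.0416667° lat → SW at lon -68.5°, lat 3.58333°.
Cell spans 0.0833333° lon × 0.0416667° lat. Centre is SW corner plus half of each.
latitude 3.6042, longitude -68.4583.

3.6042, -68.4583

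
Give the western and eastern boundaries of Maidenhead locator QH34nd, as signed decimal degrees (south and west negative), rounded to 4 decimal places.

Field Q=16, H=7: +16·20° lon, +7·10° lat → SW at lon 140°, lat -20°.
Square 3, 4: +3·2° lon, +4·1° lat → SW at lon 146°, lat -16°.
Subsquare n=13, d=3: +13·0.0833333° lon, +3·0.0416667° lat → SW at lon 147.083°, lat -15.875°.
Cell spans 0.0833333° lon × 0.0416667° lat.
west 147.0833, east 147.1667.

147.0833, 147.1667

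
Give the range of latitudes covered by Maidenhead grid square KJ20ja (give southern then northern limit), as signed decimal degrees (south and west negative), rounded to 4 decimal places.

0.0000, 0.0417

Field K=10, J=9: +10·20° lon, +9·10° lat → SW at lon 20°, lat 0°.
Square 2, 0: +2·2° lon, +0·1° lat → SW at lon 24°, lat 0°.
Subsquare j=9, a=0: +9·0.0833333° lon, +0·0.0416667° lat → SW at lon 24.75°, lat 0°.
Cell spans 0.0833333° lon × 0.0416667° lat.
south 0.0000, north 0.0417.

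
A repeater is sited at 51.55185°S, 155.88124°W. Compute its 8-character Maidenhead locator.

Shift to the Maidenhead origin (180°W, 90°S): lon 24.11876, lat 38.44815.
Field: 24.11876/20 → 1 → B, 38.44815/10 → 3 → D; chars BD.
Square: 4.11876/2 → 2, 8.44815/1 → 8; chars 28.
Subsquare: 0.11876/0.0833333 → 1 → b, 0.44815/0.0416667 → 10 → k; chars bk.
Extended square: 0.03543/0.00833333 → 4, 0.03148/0.00416667 → 7; chars 47.

BD28bk47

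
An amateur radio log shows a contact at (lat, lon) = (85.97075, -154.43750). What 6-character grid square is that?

BR25sx

Shift to the Maidenhead origin (180°W, 90°S): lon 25.5625, lat 175.9708.
Field: 25.5625/20 → 1 → B, 175.9708/10 → 17 → R; chars BR.
Square: 5.5625/2 → 2, 5.9708/1 → 5; chars 25.
Subsquare: 1.5625/0.0833333 → 18 → s, 0.9708/0.0416667 → 23 → x; chars sx.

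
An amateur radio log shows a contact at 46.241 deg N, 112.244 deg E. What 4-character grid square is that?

ON66

Add 180° to longitude and 90° to latitude: 292.24, 136.24.
Field: 292.24/20 → 14 → O, 136.24/10 → 13 → N; chars ON.
Square: 12.24/2 → 6, 6.24/1 → 6; chars 66.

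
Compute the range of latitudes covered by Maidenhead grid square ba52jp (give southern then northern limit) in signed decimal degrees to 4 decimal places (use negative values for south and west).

-87.3750, -87.3333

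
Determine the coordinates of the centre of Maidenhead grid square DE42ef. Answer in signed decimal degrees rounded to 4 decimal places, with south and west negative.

-47.7708, -111.6250

Field D=3, E=4: +3·20° lon, +4·10° lat → SW at lon -120°, lat -50°.
Square 4, 2: +4·2° lon, +2·1° lat → SW at lon -112°, lat -48°.
Subsquare e=4, f=5: +4·0.0833333° lon, +5·0.0416667° lat → SW at lon -111.667°, lat -47.7917°.
Cell spans 0.0833333° lon × 0.0416667° lat. Centre is SW corner plus half of each.
latitude -47.7708, longitude -111.6250.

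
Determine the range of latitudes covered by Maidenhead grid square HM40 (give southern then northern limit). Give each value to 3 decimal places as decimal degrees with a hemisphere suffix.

30.000° N, 31.000° N

Field H=7, M=12: +7·20° lon, +12·10° lat → SW at lon -40°, lat 30°.
Square 4, 0: +4·2° lon, +0·1° lat → SW at lon -32°, lat 30°.
Cell spans 2° lon × 1° lat.
south 30.000° N, north 31.000° N.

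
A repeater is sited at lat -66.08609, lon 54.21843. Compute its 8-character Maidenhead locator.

LC73cv69

Add 180° to longitude and 90° to latitude: 234.21843, 23.91391.
Field (20°×10°, letters A–R): 234.21843/20 → 11 → L, 23.91391/10 → 2 → C; chars LC.
Square (2°×1°, digits 0–9): 14.21843/2 → 7, 3.91391/1 → 3; chars 73.
Subsquare (5′×2.5′, letters a–x): 0.21843/0.0833333 → 2 → c, 0.91391/0.0416667 → 21 → v; chars cv.
Extended square (30″×15″, digits 0–9): 0.05176/0.00833333 → 6, 0.03891/0.00416667 → 9; chars 69.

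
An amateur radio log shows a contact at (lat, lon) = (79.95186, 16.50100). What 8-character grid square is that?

JQ89gw08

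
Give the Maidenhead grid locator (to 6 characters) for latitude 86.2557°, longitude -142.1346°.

Shift to the Maidenhead origin (180°W, 90°S): lon 37.8654, lat 176.2557.
Field: 37.8654/20 → 1 → B, 176.2557/10 → 17 → R; chars BR.
Square: 17.8654/2 → 8, 6.2557/1 → 6; chars 86.
Subsquare: 1.8654/0.0833333 → 22 → w, 0.2557/0.0416667 → 6 → g; chars wg.

BR86wg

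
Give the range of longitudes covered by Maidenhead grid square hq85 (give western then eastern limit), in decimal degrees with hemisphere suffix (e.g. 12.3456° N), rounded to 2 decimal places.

24.00° W, 22.00° W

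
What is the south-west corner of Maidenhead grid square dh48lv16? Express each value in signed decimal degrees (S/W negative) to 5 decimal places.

-11.10000, -111.07500

Field D=3, H=7: +3·20° lon, +7·10° lat → SW at lon -120°, lat -20°.
Square 4, 8: +4·2° lon, +8·1° lat → SW at lon -112°, lat -12°.
Subsquare l=11, v=21: +11·0.0833333° lon, +21·0.0416667° lat → SW at lon -111.083°, lat -11.125°.
Extended square 1, 6: +1·0.00833333° lon, +6·0.00416667° lat → SW at lon -111.075°, lat -11.1°.
latitude -11.10000, longitude -111.07500.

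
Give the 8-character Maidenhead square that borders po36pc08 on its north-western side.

PO36oc99

Longitude extended square 0; −1 → -1, wraps to 9, carry into subsquare.
Longitude subsquare p = 15; −1 → 14 = o.
Latitude extended square 8; +1 → 9.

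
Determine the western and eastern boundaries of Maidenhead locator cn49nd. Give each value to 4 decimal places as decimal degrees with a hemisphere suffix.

Field C=2, N=13: +2·20° lon, +13·10° lat → SW at lon -140°, lat 40°.
Square 4, 9: +4·2° lon, +9·1° lat → SW at lon -132°, lat 49°.
Subsquare n=13, d=3: +13·0.0833333° lon, +3·0.0416667° lat → SW at lon -130.917°, lat 49.125°.
Cell spans 0.0833333° lon × 0.0416667° lat.
west 130.9167° W, east 130.8333° W.

130.9167° W, 130.8333° W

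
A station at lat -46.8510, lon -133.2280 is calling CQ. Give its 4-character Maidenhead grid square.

CE33

Shift to the Maidenhead origin (180°W, 90°S): lon 46.77, lat 43.15.
Field: lon ⌊46.77/20⌋ = 2 → C; lat ⌊43.15/10⌋ = 4 → E.
Square: lon ⌊6.77/2⌋ = 3; lat ⌊3.15/1⌋ = 3.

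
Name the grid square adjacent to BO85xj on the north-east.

Longitude subsquare x = 23; +1 → 24, wraps to 0 = a, carry into square.
Longitude square 8; +1 → 9.
Latitude subsquare j = 9; +1 → 10 = k.

BO95ak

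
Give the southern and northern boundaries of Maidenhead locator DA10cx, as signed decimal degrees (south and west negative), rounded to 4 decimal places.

-89.0417, -89.0000

Field D=3, A=0: +3·20° lon, +0·10° lat → SW at lon -120°, lat -90°.
Square 1, 0: +1·2° lon, +0·1° lat → SW at lon -118°, lat -90°.
Subsquare c=2, x=23: +2·0.0833333° lon, +23·0.0416667° lat → SW at lon -117.833°, lat -89.0417°.
Cell spans 0.0833333° lon × 0.0416667° lat.
south -89.0417, north -89.0000.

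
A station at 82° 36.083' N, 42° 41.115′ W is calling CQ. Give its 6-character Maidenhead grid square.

GR82po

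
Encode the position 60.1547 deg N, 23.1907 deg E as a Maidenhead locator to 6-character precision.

KP10od

Add 180° to longitude and 90° to latitude: 203.1907, 150.1547.
Field: 203.1907/20 → 10 → K, 150.1547/10 → 15 → P; chars KP.
Square: 3.1907/2 → 1, 0.1547/1 → 0; chars 10.
Subsquare: 1.1907/0.0833333 → 14 → o, 0.1547/0.0416667 → 3 → d; chars od.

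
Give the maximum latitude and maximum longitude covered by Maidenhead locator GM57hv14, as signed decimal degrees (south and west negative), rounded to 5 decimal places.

37.89583, -49.40000

Field G=6, M=12: +6·20° lon, +12·10° lat → SW at lon -60°, lat 30°.
Square 5, 7: +5·2° lon, +7·1° lat → SW at lon -50°, lat 37°.
Subsquare h=7, v=21: +7·0.0833333° lon, +21·0.0416667° lat → SW at lon -49.4167°, lat 37.875°.
Extended square 1, 4: +1·0.00833333° lon, +4·0.00416667° lat → SW at lon -49.4083°, lat 37.8917°.
Cell spans 0.00833333° lon × 0.00416667° lat. NE corner is SW corner plus one full cell.
latitude 37.89583, longitude -49.40000.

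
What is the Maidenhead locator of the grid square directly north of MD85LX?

Latitude subsquare x = 23; +1 → 24, wraps to 0 = a, carry into square.
Latitude square 5; +1 → 6.
The longitude characters are unchanged.

MD86la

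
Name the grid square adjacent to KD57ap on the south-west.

Longitude subsquare a = 0; −1 → -1, wraps to 23 = x, carry into square.
Longitude square 5; −1 → 4.
Latitude subsquare p = 15; −1 → 14 = o.

KD47xo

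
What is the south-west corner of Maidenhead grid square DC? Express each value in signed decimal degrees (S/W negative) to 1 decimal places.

Field D=3, C=2: +3·20° lon, +2·10° lat → SW at lon -120°, lat -70°.
latitude -70.0, longitude -120.0.

-70.0, -120.0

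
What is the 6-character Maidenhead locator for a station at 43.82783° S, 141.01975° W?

Offset from 180°W / 90°S: lon 38.9803°, lat 46.1722°.
Field: 38.9803/20 → 1 → B, 46.1722/10 → 4 → E; chars BE.
Square: 18.9803/2 → 9, 6.1722/1 → 6; chars 96.
Subsquare: 0.9803/0.0833333 → 11 → l, 0.1722/0.0416667 → 4 → e; chars le.

BE96le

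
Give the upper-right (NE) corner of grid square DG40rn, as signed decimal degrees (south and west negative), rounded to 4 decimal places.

Field D=3, G=6: +3·20° lon, +6·10° lat → SW at lon -120°, lat -30°.
Square 4, 0: +4·2° lon, +0·1° lat → SW at lon -112°, lat -30°.
Subsquare r=17, n=13: +17·0.0833333° lon, +13·0.0416667° lat → SW at lon -110.583°, lat -29.4583°.
Cell spans 0.0833333° lon × 0.0416667° lat. NE corner is SW corner plus one full cell.
latitude -29.4167, longitude -110.5000.

-29.4167, -110.5000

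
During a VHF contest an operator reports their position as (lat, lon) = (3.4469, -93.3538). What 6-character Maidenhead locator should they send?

EJ33hk

Offset from 180°W / 90°S: lon 86.6462°, lat 93.4469°.
Field: 86.6462/20 → 4 → E, 93.4469/10 → 9 → J; chars EJ.
Square: 6.6462/2 → 3, 3.4469/1 → 3; chars 33.
Subsquare: 0.6462/0.0833333 → 7 → h, 0.4469/0.0416667 → 10 → k; chars hk.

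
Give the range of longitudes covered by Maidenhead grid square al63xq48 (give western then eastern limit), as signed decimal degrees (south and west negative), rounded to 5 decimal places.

-166.05000, -166.04167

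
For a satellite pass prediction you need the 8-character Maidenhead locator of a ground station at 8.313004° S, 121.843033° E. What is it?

Shift to the Maidenhead origin (180°W, 90°S): lon 301.84303, lat 81.68700.
Field (20°×10°, letters A–R): 301.84303/20 → 15 → P, 81.68700/10 → 8 → I; chars PI.
Square (2°×1°, digits 0–9): 1.84303/2 → 0, 1.68700/1 → 1; chars 01.
Subsquare (5′×2.5′, letters a–x): 1.84303/0.0833333 → 22 → w, 0.68700/0.0416667 → 16 → q; chars wq.
Extended square (30″×15″, digits 0–9): 0.00970/0.00833333 → 1, 0.02033/0.00416667 → 4; chars 14.

PI01wq14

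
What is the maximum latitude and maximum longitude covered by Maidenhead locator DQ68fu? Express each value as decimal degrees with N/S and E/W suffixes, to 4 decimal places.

Field D=3, Q=16: +3·20° lon, +16·10° lat → SW at lon -120°, lat 70°.
Square 6, 8: +6·2° lon, +8·1° lat → SW at lon -108°, lat 78°.
Subsquare f=5, u=20: +5·0.0833333° lon, +20·0.0416667° lat → SW at lon -107.583°, lat 78.8333°.
Cell spans 0.0833333° lon × 0.0416667° lat. NE corner is SW corner plus one full cell.
latitude 78.8750° N, longitude 107.5000° W.

78.8750° N, 107.5000° W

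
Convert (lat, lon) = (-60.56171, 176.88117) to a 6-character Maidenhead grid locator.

RC89kk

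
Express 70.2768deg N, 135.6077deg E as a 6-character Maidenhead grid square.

PQ70tg

Shift to the Maidenhead origin (180°W, 90°S): lon 315.6077, lat 160.2768.
Field: lon ⌊315.6077/20⌋ = 15 → P; lat ⌊160.2768/10⌋ = 16 → Q.
Square: lon ⌊15.6077/2⌋ = 7; lat ⌊0.2768/1⌋ = 0.
Subsquare: lon ⌊1.6077/0.0833333⌋ = 19 → t; lat ⌊0.2768/0.0416667⌋ = 6 → g.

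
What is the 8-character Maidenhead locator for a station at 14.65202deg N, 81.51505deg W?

EK94fp86

Shift to the Maidenhead origin (180°W, 90°S): lon 98.48495, lat 104.65202.
Field (20°×10°, letters A–R): lon ⌊98.48495/20⌋ = 4 → E; lat ⌊104.65202/10⌋ = 10 → K.
Square (2°×1°, digits 0–9): lon ⌊18.48495/2⌋ = 9; lat ⌊4.65202/1⌋ = 4.
Subsquare (5′×2.5′, letters a–x): lon ⌊0.48495/0.0833333⌋ = 5 → f; lat ⌊0.65202/0.0416667⌋ = 15 → p.
Extended square (30″×15″, digits 0–9): lon ⌊0.06828/0.00833333⌋ = 8; lat ⌊0.02702/0.00416667⌋ = 6.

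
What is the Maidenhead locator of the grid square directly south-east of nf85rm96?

Longitude extended square 9; +1 → 10, wraps to 0, carry into subsquare.
Longitude subsquare r = 17; +1 → 18 = s.
Latitude extended square 6; −1 → 5.

NF85sm05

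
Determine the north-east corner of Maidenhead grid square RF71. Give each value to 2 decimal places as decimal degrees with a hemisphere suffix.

38.00° S, 176.00° E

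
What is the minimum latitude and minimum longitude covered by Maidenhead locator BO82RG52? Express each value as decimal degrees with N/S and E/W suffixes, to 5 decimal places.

52.25833° N, 142.54167° W

Field B=1, O=14: +1·20° lon, +14·10° lat → SW at lon -160°, lat 50°.
Square 8, 2: +8·2° lon, +2·1° lat → SW at lon -144°, lat 52°.
Subsquare r=17, g=6: +17·0.0833333° lon, +6·0.0416667° lat → SW at lon -142.583°, lat 52.25°.
Extended square 5, 2: +5·0.00833333° lon, +2·0.00416667° lat → SW at lon -142.542°, lat 52.2583°.
latitude 52.25833° N, longitude 142.54167° W.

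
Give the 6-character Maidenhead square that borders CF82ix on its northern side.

CF83ia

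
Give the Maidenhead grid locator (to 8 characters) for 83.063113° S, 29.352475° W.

HA56hw74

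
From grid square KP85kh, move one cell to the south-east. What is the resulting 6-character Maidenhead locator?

Longitude subsquare k = 10; +1 → 11 = l.
Latitude subsquare h = 7; −1 → 6 = g.

KP85lg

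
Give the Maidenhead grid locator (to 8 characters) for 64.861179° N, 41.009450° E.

Shift to the Maidenhead origin (180°W, 90°S): lon 221.00945, lat 154.86118.
Field: 221.00945/20 → 11 → L, 154.86118/10 → 15 → P; chars LP.
Square: 1.00945/2 → 0, 4.86118/1 → 4; chars 04.
Subsquare: 1.00945/0.0833333 → 12 → m, 0.86118/0.0416667 → 20 → u; chars mu.
Extended square: 0.00945/0.00833333 → 1, 0.02785/0.00416667 → 6; chars 16.

LP04mu16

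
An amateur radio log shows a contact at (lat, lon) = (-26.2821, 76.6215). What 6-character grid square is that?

Shift to the Maidenhead origin (180°W, 90°S): lon 256.6215, lat 63.7179.
Field (20°×10°, letters A–R): 256.6215/20 → 12 → M, 63.7179/10 → 6 → G; chars MG.
Square (2°×1°, digits 0–9): 16.6215/2 → 8, 3.7179/1 → 3; chars 83.
Subsquare (5′×2.5′, letters a–x): 0.6215/0.0833333 → 7 → h, 0.7179/0.0416667 → 17 → r; chars hr.

MG83hr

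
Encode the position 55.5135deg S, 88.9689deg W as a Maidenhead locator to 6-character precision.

Shift to the Maidenhead origin (180°W, 90°S): lon 91.0311, lat 34.4865.
Field: lon ⌊91.0311/20⌋ = 4 → E; lat ⌊34.4865/10⌋ = 3 → D.
Square: lon ⌊11.0311/2⌋ = 5; lat ⌊4.4865/1⌋ = 4.
Subsquare: lon ⌊1.0311/0.0833333⌋ = 12 → m; lat ⌊0.4865/0.0416667⌋ = 11 → l.

ED54ml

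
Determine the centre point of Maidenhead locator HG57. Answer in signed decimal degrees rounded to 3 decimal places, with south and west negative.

Field H=7, G=6: +7·20° lon, +6·10° lat → SW at lon -40°, lat -30°.
Square 5, 7: +5·2° lon, +7·1° lat → SW at lon -30°, lat -23°.
Cell spans 2° lon × 1° lat. Centre is SW corner plus half of each.
latitude -22.500, longitude -29.000.

-22.500, -29.000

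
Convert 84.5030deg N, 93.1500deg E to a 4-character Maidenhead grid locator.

Offset from 180°W / 90°S: lon 273.15°, lat 174.50°.
Field (20°×10°, letters A–R): 273.15/20 → 13 → N, 174.50/10 → 17 → R; chars NR.
Square (2°×1°, digits 0–9): 13.15/2 → 6, 4.50/1 → 4; chars 64.

NR64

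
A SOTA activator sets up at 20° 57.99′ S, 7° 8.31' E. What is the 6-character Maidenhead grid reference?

Offset from 180°W / 90°S: lon 187.1385°, lat 69.0335°.
Field: lon ⌊187.1385/20⌋ = 9 → J; lat ⌊69.0335/10⌋ = 6 → G.
Square: lon ⌊7.1385/2⌋ = 3; lat ⌊9.0335/1⌋ = 9.
Subsquare: lon ⌊1.1385/0.0833333⌋ = 13 → n; lat ⌊0.0335/0.0416667⌋ = 0 → a.

JG39na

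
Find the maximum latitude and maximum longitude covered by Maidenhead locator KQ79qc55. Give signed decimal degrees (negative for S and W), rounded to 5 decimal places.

79.10833, 35.38333

Field K=10, Q=16: +10·20° lon, +16·10° lat → SW at lon 20°, lat 70°.
Square 7, 9: +7·2° lon, +9·1° lat → SW at lon 34°, lat 79°.
Subsquare q=16, c=2: +16·0.0833333° lon, +2·0.0416667° lat → SW at lon 35.3333°, lat 79.0833°.
Extended square 5, 5: +5·0.00833333° lon, +5·0.00416667° lat → SW at lon 35.375°, lat 79.1042°.
Cell spans 0.00833333° lon × 0.00416667° lat. NE corner is SW corner plus one full cell.
latitude 79.10833, longitude 35.38333.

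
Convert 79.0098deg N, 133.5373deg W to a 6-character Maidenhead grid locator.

CQ39fa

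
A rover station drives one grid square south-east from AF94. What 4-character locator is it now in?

BF03

Longitude square 9; +1 → 10, wraps to 0, carry into field.
Longitude field A = 0; +1 → 1 = B.
Latitude square 4; −1 → 3.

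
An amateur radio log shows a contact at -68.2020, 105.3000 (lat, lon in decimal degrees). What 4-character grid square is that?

Add 180° to longitude and 90° to latitude: 285.30, 21.80.
Field (20°×10°, letters A–R): 285.30/20 → 14 → O, 21.80/10 → 2 → C; chars OC.
Square (2°×1°, digits 0–9): 5.30/2 → 2, 1.80/1 → 1; chars 21.

OC21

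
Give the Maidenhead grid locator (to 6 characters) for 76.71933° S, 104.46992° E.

OB23fg

Offset from 180°W / 90°S: lon 284.4699°, lat 13.2807°.
Field: lon ⌊284.4699/20⌋ = 14 → O; lat ⌊13.2807/10⌋ = 1 → B.
Square: lon ⌊4.4699/2⌋ = 2; lat ⌊3.2807/1⌋ = 3.
Subsquare: lon ⌊0.4699/0.0833333⌋ = 5 → f; lat ⌊0.2807/0.0416667⌋ = 6 → g.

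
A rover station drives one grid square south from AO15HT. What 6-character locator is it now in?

AO15hs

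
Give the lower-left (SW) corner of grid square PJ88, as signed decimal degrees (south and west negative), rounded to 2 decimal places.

8.00, 136.00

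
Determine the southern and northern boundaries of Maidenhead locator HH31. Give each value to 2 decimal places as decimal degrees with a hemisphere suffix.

Field H=7, H=7: +7·20° lon, +7·10° lat → SW at lon -40°, lat -20°.
Square 3, 1: +3·2° lon, +1·1° lat → SW at lon -34°, lat -19°.
Cell spans 2° lon × 1° lat.
south 19.00° S, north 18.00° S.

19.00° S, 18.00° S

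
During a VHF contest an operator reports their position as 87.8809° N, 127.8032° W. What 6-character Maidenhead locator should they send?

CR67cv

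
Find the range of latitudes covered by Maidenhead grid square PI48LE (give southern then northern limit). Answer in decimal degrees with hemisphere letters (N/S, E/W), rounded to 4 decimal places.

1.8333° S, 1.7917° S

Field P=15, I=8: +15·20° lon, +8·10° lat → SW at lon 120°, lat -10°.
Square 4, 8: +4·2° lon, +8·1° lat → SW at lon 128°, lat -2°.
Subsquare l=11, e=4: +11·0.0833333° lon, +4·0.0416667° lat → SW at lon 128.917°, lat -1.83333°.
Cell spans 0.0833333° lon × 0.0416667° lat.
south 1.8333° S, north 1.7917° S.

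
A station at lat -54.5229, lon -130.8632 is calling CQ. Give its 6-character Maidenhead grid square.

CD45nl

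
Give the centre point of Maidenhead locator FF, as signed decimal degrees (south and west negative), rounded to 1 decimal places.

Field F=5, F=5: +5·20° lon, +5·10° lat → SW at lon -80°, lat -40°.
Cell spans 20° lon × 10° lat. Centre is SW corner plus half of each.
latitude -35.0, longitude -70.0.

-35.0, -70.0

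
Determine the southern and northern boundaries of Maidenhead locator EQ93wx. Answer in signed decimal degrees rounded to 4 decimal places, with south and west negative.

73.9583, 74.0000

Field E=4, Q=16: +4·20° lon, +16·10° lat → SW at lon -100°, lat 70°.
Square 9, 3: +9·2° lon, +3·1° lat → SW at lon -82°, lat 73°.
Subsquare w=22, x=23: +22·0.0833333° lon, +23·0.0416667° lat → SW at lon -80.1667°, lat 73.9583°.
Cell spans 0.0833333° lon × 0.0416667° lat.
south 73.9583, north 74.0000.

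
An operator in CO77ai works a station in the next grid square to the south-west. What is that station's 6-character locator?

Longitude subsquare a = 0; −1 → -1, wraps to 23 = x, carry into square.
Longitude square 7; −1 → 6.
Latitude subsquare i = 8; −1 → 7 = h.

CO67xh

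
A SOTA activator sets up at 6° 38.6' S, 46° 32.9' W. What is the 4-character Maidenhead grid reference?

Add 180° to longitude and 90° to latitude: 133.45, 83.36.
Field: lon ⌊133.45/20⌋ = 6 → G; lat ⌊83.36/10⌋ = 8 → I.
Square: lon ⌊13.45/2⌋ = 6; lat ⌊3.36/1⌋ = 3.

GI63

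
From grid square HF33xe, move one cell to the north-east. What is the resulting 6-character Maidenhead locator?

HF43af

Longitude subsquare x = 23; +1 → 24, wraps to 0 = a, carry into square.
Longitude square 3; +1 → 4.
Latitude subsquare e = 4; +1 → 5 = f.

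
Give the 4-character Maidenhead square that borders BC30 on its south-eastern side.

BB49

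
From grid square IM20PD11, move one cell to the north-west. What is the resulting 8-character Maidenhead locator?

IM20pd02

Longitude extended square 1; −1 → 0.
Latitude extended square 1; +1 → 2.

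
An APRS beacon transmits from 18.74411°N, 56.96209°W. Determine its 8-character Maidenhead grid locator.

Offset from 180°W / 90°S: lon 123.03791°, lat 108.74411°.
Field (20°×10°, letters A–R): lon ⌊123.03791/20⌋ = 6 → G; lat ⌊108.74411/10⌋ = 10 → K.
Square (2°×1°, digits 0–9): lon ⌊3.03791/2⌋ = 1; lat ⌊8.74411/1⌋ = 8.
Subsquare (5′×2.5′, letters a–x): lon ⌊1.03791/0.0833333⌋ = 12 → m; lat ⌊0.74411/0.0416667⌋ = 17 → r.
Extended square (30″×15″, digits 0–9): lon ⌊0.03791/0.00833333⌋ = 4; lat ⌊0.03578/0.00416667⌋ = 8.

GK18mr48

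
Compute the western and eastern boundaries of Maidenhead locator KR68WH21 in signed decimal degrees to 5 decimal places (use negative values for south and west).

33.85000, 33.85833

Field K=10, R=17: +10·20° lon, +17·10° lat → SW at lon 20°, lat 80°.
Square 6, 8: +6·2° lon, +8·1° lat → SW at lon 32°, lat 88°.
Subsquare w=22, h=7: +22·0.0833333° lon, +7·0.0416667° lat → SW at lon 33.8333°, lat 88.2917°.
Extended square 2, 1: +2·0.00833333° lon, +1·0.00416667° lat → SW at lon 33.85°, lat 88.2958°.
Cell spans 0.00833333° lon × 0.00416667° lat.
west 33.85000, east 33.85833.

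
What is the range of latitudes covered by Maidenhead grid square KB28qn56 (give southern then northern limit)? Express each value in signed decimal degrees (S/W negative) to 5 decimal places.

Field K=10, B=1: +10·20° lon, +1·10° lat → SW at lon 20°, lat -80°.
Square 2, 8: +2·2° lon, +8·1° lat → SW at lon 24°, lat -72°.
Subsquare q=16, n=13: +16·0.0833333° lon, +13·0.0416667° lat → SW at lon 25.3333°, lat -71.4583°.
Extended square 5, 6: +5·0.00833333° lon, +6·0.00416667° lat → SW at lon 25.375°, lat -71.4333°.
Cell spans 0.00833333° lon × 0.00416667° lat.
south -71.43333, north -71.42917.

-71.43333, -71.42917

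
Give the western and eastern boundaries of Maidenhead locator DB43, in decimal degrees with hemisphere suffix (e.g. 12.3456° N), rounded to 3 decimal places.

112.000° W, 110.000° W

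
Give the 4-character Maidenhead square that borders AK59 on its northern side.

Latitude square 9; +1 → 10, wraps to 0, carry into field.
Latitude field K = 10; +1 → 11 = L.
The longitude characters are unchanged.

AL50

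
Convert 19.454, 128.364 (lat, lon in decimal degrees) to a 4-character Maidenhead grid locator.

PK49

Add 180° to longitude and 90° to latitude: 308.36, 109.45.
Field: 308.36/20 → 15 → P, 109.45/10 → 10 → K; chars PK.
Square: 8.36/2 → 4, 9.45/1 → 9; chars 49.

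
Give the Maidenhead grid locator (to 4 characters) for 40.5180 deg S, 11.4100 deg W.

IE49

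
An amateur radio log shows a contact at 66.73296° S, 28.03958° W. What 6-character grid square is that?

Offset from 180°W / 90°S: lon 151.9604°, lat 23.2670°.
Field (20°×10°, letters A–R): lon ⌊151.9604/20⌋ = 7 → H; lat ⌊23.2670/10⌋ = 2 → C.
Square (2°×1°, digits 0–9): lon ⌊11.9604/2⌋ = 5; lat ⌊3.2670/1⌋ = 3.
Subsquare (5′×2.5′, letters a–x): lon ⌊1.9604/0.0833333⌋ = 23 → x; lat ⌊0.2670/0.0416667⌋ = 6 → g.

HC53xg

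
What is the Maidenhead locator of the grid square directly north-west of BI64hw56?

Longitude extended square 5; −1 → 4.
Latitude extended square 6; +1 → 7.

BI64hw47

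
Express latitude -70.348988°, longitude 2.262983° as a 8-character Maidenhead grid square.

JB19dp16

Shift to the Maidenhead origin (180°W, 90°S): lon 182.26298, lat 19.65101.
Field: lon ⌊182.26298/20⌋ = 9 → J; lat ⌊19.65101/10⌋ = 1 → B.
Square: lon ⌊2.26298/2⌋ = 1; lat ⌊9.65101/1⌋ = 9.
Subsquare: lon ⌊0.26298/0.0833333⌋ = 3 → d; lat ⌊0.65101/0.0416667⌋ = 15 → p.
Extended square: lon ⌊0.01298/0.00833333⌋ = 1; lat ⌊0.02601/0.00416667⌋ = 6.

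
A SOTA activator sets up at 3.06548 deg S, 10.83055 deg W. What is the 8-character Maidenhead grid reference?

Offset from 180°W / 90°S: lon 169.16945°, lat 86.93452°.
Field: 169.16945/20 → 8 → I, 86.93452/10 → 8 → I; chars II.
Square: 9.16945/2 → 4, 6.93452/1 → 6; chars 46.
Subsquare: 1.16945/0.0833333 → 14 → o, 0.93452/0.0416667 → 22 → w; chars ow.
Extended square: 0.00278/0.00833333 → 0, 0.01785/0.00416667 → 4; chars 04.

II46ow04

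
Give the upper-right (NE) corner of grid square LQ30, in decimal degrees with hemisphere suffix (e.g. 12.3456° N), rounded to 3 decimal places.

71.000° N, 48.000° E

Field L=11, Q=16: +11·20° lon, +16·10° lat → SW at lon 40°, lat 70°.
Square 3, 0: +3·2° lon, +0·1° lat → SW at lon 46°, lat 70°.
Cell spans 2° lon × 1° lat. NE corner is SW corner plus one full cell.
latitude 71.000° N, longitude 48.000° E.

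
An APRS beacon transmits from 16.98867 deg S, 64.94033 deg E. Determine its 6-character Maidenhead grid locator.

MH23la

Shift to the Maidenhead origin (180°W, 90°S): lon 244.9403, lat 73.0113.
Field: lon ⌊244.9403/20⌋ = 12 → M; lat ⌊73.0113/10⌋ = 7 → H.
Square: lon ⌊4.9403/2⌋ = 2; lat ⌊3.0113/1⌋ = 3.
Subsquare: lon ⌊0.9403/0.0833333⌋ = 11 → l; lat ⌊0.0113/0.0416667⌋ = 0 → a.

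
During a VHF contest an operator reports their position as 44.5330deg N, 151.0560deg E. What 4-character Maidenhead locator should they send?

Offset from 180°W / 90°S: lon 331.06°, lat 134.53°.
Field: 331.06/20 → 16 → Q, 134.53/10 → 13 → N; chars QN.
Square: 11.06/2 → 5, 4.53/1 → 4; chars 54.

QN54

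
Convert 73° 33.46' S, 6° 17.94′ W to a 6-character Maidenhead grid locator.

Add 180° to longitude and 90° to latitude: 173.7010, 16.4423.
Field: 173.7010/20 → 8 → I, 16.4423/10 → 1 → B; chars IB.
Square: 13.7010/2 → 6, 6.4423/1 → 6; chars 66.
Subsquare: 1.7010/0.0833333 → 20 → u, 0.4423/0.0416667 → 10 → k; chars uk.

IB66uk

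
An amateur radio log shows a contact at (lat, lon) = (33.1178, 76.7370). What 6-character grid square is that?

MM83ic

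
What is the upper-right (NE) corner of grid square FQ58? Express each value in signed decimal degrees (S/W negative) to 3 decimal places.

79.000, -68.000

Field F=5, Q=16: +5·20° lon, +16·10° lat → SW at lon -80°, lat 70°.
Square 5, 8: +5·2° lon, +8·1° lat → SW at lon -70°, lat 78°.
Cell spans 2° lon × 1° lat. NE corner is SW corner plus one full cell.
latitude 79.000, longitude -68.000.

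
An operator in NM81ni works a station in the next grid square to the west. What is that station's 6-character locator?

Longitude subsquare n = 13; −1 → 12 = m.
The latitude characters are unchanged.

NM81mi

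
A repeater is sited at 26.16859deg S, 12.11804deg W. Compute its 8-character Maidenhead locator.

IG33wt59

Offset from 180°W / 90°S: lon 167.88196°, lat 63.83141°.
Field: 167.88196/20 → 8 → I, 63.83141/10 → 6 → G; chars IG.
Square: 7.88196/2 → 3, 3.83141/1 → 3; chars 33.
Subsquare: 1.88196/0.0833333 → 22 → w, 0.83141/0.0416667 → 19 → t; chars wt.
Extended square: 0.04863/0.00833333 → 5, 0.03974/0.00416667 → 9; chars 59.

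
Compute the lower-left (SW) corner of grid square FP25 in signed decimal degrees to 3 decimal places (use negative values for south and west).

65.000, -76.000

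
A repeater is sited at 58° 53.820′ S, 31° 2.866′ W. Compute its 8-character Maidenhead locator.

HD41lc44

Add 180° to longitude and 90° to latitude: 148.95223, 31.10300.
Field: 148.95223/20 → 7 → H, 31.10300/10 → 3 → D; chars HD.
Square: 8.95223/2 → 4, 1.10300/1 → 1; chars 41.
Subsquare: 0.95223/0.0833333 → 11 → l, 0.10300/0.0416667 → 2 → c; chars lc.
Extended square: 0.03557/0.00833333 → 4, 0.01967/0.00416667 → 4; chars 44.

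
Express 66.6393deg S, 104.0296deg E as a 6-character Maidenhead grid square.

Offset from 180°W / 90°S: lon 284.0296°, lat 23.3607°.
Field: 284.0296/20 → 14 → O, 23.3607/10 → 2 → C; chars OC.
Square: 4.0296/2 → 2, 3.3607/1 → 3; chars 23.
Subsquare: 0.0296/0.0833333 → 0 → a, 0.3607/0.0416667 → 8 → i; chars ai.

OC23ai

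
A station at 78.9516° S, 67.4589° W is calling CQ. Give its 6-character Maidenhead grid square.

FB61gb

Shift to the Maidenhead origin (180°W, 90°S): lon 112.5411, lat 11.0484.
Field: 112.5411/20 → 5 → F, 11.0484/10 → 1 → B; chars FB.
Square: 12.5411/2 → 6, 1.0484/1 → 1; chars 61.
Subsquare: 0.5411/0.0833333 → 6 → g, 0.0484/0.0416667 → 1 → b; chars gb.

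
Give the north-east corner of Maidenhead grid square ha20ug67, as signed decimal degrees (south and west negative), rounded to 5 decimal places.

-89.71667, -34.27500

Field H=7, A=0: +7·20° lon, +0·10° lat → SW at lon -40°, lat -90°.
Square 2, 0: +2·2° lon, +0·1° lat → SW at lon -36°, lat -90°.
Subsquare u=20, g=6: +20·0.0833333° lon, +6·0.0416667° lat → SW at lon -34.3333°, lat -89.75°.
Extended square 6, 7: +6·0.00833333° lon, +7·0.00416667° lat → SW at lon -34.2833°, lat -89.7208°.
Cell spans 0.00833333° lon × 0.00416667° lat. NE corner is SW corner plus one full cell.
latitude -89.71667, longitude -34.27500.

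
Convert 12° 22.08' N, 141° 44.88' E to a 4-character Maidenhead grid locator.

QK02

Shift to the Maidenhead origin (180°W, 90°S): lon 321.75, lat 102.37.
Field (20°×10°, letters A–R): lon ⌊321.75/20⌋ = 16 → Q; lat ⌊102.37/10⌋ = 10 → K.
Square (2°×1°, digits 0–9): lon ⌊1.75/2⌋ = 0; lat ⌊2.37/1⌋ = 2.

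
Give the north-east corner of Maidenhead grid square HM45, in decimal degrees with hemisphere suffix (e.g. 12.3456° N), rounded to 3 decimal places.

36.000° N, 30.000° W

Field H=7, M=12: +7·20° lon, +12·10° lat → SW at lon -40°, lat 30°.
Square 4, 5: +4·2° lon, +5·1° lat → SW at lon -32°, lat 35°.
Cell spans 2° lon × 1° lat. NE corner is SW corner plus one full cell.
latitude 36.000° N, longitude 30.000° W.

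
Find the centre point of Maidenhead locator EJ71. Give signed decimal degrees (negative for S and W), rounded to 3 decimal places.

1.500, -85.000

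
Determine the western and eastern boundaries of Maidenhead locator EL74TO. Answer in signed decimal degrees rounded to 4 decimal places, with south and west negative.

Field E=4, L=11: +4·20° lon, +11·10° lat → SW at lon -100°, lat 20°.
Square 7, 4: +7·2° lon, +4·1° lat → SW at lon -86°, lat 24°.
Subsquare t=19, o=14: +19·0.0833333° lon, +14·0.0416667° lat → SW at lon -84.4167°, lat 24.5833°.
Cell spans 0.0833333° lon × 0.0416667° lat.
west -84.4167, east -84.3333.

-84.4167, -84.3333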